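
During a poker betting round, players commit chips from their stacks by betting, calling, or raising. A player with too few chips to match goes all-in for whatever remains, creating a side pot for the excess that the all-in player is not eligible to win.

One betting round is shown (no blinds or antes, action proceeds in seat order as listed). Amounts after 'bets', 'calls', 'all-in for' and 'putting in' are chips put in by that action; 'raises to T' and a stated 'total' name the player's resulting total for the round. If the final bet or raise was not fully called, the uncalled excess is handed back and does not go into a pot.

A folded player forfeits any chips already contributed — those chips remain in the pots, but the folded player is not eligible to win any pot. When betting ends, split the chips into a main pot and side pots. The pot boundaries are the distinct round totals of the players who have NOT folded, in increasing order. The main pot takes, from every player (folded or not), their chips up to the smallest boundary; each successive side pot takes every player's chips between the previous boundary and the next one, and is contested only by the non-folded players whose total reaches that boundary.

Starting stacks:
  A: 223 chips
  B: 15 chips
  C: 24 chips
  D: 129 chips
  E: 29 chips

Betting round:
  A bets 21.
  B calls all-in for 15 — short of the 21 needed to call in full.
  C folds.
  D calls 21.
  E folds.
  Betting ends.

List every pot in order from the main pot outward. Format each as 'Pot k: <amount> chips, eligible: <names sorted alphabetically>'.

Contributions: A=21, B=15, D=21
Folded: C, E
Pot levels (distinct totals of non-folded players): 15, 21
Layer 1-15: 15 each from A, B, D = 15*3 = 45 chips; eligible A, B, D
Layer 16-21: 6 each from A, D = 6*2 = 12 chips; eligible A, D

Pot 1: 45 chips, eligible: A, B, D
Pot 2: 12 chips, eligible: A, D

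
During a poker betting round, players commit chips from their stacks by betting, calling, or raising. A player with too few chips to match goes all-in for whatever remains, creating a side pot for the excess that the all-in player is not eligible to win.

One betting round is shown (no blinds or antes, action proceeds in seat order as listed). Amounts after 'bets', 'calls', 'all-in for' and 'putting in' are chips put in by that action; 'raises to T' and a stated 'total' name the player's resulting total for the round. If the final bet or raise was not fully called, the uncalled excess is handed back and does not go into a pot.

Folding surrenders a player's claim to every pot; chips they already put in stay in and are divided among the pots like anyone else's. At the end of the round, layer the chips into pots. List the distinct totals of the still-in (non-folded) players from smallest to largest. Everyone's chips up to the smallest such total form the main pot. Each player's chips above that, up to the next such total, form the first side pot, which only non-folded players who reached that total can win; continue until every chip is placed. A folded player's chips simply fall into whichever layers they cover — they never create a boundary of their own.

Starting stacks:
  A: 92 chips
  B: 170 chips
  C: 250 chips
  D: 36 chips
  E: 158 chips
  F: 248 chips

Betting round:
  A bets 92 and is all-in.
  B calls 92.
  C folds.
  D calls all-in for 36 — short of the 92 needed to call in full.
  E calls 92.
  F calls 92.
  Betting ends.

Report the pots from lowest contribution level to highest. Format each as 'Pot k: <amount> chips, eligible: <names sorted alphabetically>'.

Contributions: A=92, B=92, D=36, E=92, F=92
Folded: C
Pot levels (distinct totals of non-folded players): 36, 92
Layer 1-36: 36 each from A, B, D, E, F = 36*5 = 180 chips; eligible A, B, D, E, F
Layer 37-92: 56 each from A, B, E, F = 56*4 = 224 chips; eligible A, B, E, F

Pot 1: 180 chips, eligible: A, B, D, E, F
Pot 2: 224 chips, eligible: A, B, E, F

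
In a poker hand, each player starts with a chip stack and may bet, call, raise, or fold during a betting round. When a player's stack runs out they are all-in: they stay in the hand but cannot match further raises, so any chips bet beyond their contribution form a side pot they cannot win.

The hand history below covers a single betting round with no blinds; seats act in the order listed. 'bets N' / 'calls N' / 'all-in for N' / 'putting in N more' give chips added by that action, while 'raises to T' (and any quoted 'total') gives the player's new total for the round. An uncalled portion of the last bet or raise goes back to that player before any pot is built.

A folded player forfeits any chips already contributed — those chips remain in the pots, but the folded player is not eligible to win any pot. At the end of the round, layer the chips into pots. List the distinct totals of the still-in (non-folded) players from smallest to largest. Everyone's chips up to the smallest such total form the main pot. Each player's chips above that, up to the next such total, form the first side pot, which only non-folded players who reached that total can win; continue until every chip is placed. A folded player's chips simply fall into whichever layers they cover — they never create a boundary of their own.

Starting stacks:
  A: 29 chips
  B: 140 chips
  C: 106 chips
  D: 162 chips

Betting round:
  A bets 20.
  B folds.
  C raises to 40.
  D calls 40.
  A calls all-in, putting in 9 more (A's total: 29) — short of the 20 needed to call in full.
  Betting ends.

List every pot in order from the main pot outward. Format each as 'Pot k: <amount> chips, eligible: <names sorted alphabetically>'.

Contributions: A=29, C=40, D=40
Folded: B
Pot levels (distinct totals of non-folded players): 29, 40
Layer 1-29: 29 each from A, C, D = 29*3 = 87 chips; eligible A, C, D
Layer 30-40: 11 each from C, D = 11*2 = 22 chips; eligible C, D

Pot 1: 87 chips, eligible: A, C, D
Pot 2: 22 chips, eligible: C, D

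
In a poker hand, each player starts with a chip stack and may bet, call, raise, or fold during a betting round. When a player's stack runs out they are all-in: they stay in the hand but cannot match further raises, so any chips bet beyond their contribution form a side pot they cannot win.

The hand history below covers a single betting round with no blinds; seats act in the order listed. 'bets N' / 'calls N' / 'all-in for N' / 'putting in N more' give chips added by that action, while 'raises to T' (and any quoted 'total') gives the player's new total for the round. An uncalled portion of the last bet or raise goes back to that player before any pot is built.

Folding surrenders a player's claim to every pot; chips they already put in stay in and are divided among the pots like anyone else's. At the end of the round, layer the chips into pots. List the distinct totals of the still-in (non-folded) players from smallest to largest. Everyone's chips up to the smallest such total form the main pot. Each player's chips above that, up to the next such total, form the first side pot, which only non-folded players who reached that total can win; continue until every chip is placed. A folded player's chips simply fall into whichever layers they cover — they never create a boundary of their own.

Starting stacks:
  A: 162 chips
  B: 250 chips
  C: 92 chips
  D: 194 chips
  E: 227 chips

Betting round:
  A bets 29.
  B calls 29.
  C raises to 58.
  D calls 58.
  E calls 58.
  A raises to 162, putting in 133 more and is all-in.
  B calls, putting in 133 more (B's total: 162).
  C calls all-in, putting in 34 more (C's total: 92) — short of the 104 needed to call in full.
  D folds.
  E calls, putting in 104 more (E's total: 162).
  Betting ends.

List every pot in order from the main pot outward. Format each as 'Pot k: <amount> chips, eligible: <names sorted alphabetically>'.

Contributions: A=162, B=162, C=92, D=58, E=162
Folded: D
Pot levels (distinct totals of non-folded players): 92, 162
Layer 1-92: A 92 + B 92 + C 92 + D 58 + E 92 = 426 chips; eligible A, B, C, E
Layer 93-162: 70 each from A, B, E = 70*3 = 210 chips; eligible A, B, E

Pot 1: 426 chips, eligible: A, B, C, E
Pot 2: 210 chips, eligible: A, B, E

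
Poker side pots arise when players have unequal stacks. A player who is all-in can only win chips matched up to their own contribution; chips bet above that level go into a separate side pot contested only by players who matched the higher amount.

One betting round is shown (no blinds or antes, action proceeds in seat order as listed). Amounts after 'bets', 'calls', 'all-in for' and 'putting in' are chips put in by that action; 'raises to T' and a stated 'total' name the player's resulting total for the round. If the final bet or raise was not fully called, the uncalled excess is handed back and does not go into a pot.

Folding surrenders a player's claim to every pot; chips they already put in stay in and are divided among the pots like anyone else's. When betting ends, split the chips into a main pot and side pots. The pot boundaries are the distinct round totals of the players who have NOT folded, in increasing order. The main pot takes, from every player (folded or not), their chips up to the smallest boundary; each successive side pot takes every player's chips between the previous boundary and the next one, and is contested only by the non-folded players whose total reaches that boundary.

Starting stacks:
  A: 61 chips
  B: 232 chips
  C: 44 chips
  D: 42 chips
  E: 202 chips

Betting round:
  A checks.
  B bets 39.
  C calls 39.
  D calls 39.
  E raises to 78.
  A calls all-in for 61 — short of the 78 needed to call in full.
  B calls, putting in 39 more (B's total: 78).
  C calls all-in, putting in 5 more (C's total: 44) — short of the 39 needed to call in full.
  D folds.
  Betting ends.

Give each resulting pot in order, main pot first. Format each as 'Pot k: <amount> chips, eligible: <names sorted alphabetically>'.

Pot 1: 215 chips, eligible: A, B, C, E
Pot 2: 51 chips, eligible: A, B, E
Pot 3: 34 chips, eligible: B, E

Derivation:
Contributions: A=61, B=78, C=44, D=39, E=78
Folded: D
Pot levels (distinct totals of non-folded players): 44, 61, 78
Layer 1-44: A 44 + B 44 + C 44 + D 39 + E 44 = 215 chips; eligible A, B, C, E
Layer 45-61: 17 each from A, B, E = 17*3 = 51 chips; eligible A, B, E
Layer 62-78: 17 each from B, E = 17*2 = 34 chips; eligible B, E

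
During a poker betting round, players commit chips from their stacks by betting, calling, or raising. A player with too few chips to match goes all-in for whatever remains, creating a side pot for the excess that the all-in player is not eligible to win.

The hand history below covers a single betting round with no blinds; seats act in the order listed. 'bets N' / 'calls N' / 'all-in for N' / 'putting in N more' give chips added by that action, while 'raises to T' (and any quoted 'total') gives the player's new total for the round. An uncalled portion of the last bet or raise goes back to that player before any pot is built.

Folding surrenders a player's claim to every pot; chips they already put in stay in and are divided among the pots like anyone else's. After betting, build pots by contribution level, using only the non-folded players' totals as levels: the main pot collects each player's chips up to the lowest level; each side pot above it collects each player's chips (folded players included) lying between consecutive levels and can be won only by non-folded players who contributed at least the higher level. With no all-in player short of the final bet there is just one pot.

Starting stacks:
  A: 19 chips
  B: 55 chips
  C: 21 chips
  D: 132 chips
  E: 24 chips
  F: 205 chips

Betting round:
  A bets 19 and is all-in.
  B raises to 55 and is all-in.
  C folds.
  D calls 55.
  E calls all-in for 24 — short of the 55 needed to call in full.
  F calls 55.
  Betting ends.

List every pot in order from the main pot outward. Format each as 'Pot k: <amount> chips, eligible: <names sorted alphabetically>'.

Pot 1: 95 chips, eligible: A, B, D, E, F
Pot 2: 20 chips, eligible: B, D, E, F
Pot 3: 93 chips, eligible: B, D, F

Derivation:
Contributions: A=19, B=55, D=55, E=24, F=55
Folded: C
Pot levels (distinct totals of non-folded players): 19, 24, 55
Layer 1-19: 19 each from A, B, D, E, F = 19*5 = 95 chips; eligible A, B, D, E, F
Layer 20-24: 5 each from B, D, E, F = 5*4 = 20 chips; eligible B, D, E, F
Layer 25-55: 31 each from B, D, F = 31*3 = 93 chips; eligible B, D, F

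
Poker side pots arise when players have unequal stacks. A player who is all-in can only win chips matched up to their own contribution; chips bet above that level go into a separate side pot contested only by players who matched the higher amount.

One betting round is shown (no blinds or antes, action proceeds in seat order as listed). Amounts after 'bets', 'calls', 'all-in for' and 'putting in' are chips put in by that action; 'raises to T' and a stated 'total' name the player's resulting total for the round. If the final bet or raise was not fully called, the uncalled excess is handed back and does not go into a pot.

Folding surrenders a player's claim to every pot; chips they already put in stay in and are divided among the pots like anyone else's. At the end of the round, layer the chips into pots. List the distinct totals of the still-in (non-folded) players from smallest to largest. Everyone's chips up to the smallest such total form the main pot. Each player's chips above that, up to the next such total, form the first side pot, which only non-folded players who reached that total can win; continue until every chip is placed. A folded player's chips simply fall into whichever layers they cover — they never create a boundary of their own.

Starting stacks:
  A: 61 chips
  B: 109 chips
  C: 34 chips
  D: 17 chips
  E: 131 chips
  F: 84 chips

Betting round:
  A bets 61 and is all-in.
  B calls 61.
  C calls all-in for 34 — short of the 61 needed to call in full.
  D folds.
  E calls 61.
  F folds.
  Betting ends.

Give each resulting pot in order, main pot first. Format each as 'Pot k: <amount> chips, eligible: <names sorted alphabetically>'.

Contributions: A=61, B=61, C=34, E=61
Folded: D, F
Pot levels (distinct totals of non-folded players): 34, 61
Layer 1-34: 34 each from A, B, C, E = 34*4 = 136 chips; eligible A, B, C, E
Layer 35-61: 27 each from A, B, E = 27*3 = 81 chips; eligible A, B, E

Pot 1: 136 chips, eligible: A, B, C, E
Pot 2: 81 chips, eligible: A, B, E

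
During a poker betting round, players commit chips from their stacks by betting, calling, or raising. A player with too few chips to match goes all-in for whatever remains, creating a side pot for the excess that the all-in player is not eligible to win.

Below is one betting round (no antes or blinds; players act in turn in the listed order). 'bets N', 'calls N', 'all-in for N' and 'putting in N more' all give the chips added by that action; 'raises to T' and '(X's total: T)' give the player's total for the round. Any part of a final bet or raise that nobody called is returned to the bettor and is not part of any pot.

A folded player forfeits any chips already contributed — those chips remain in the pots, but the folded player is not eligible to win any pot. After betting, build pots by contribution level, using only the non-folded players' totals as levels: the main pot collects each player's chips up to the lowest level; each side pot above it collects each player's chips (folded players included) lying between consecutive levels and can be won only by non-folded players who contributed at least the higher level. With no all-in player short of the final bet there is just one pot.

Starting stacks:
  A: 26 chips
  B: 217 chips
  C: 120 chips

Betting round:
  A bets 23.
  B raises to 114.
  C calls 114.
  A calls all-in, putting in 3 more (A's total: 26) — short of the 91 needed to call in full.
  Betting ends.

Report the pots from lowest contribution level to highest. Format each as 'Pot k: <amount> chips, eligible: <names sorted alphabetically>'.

Pot 1: 78 chips, eligible: A, B, C
Pot 2: 176 chips, eligible: B, C

Derivation:
Contributions: A=26, B=114, C=114
Pot levels (distinct totals of non-folded players): 26, 114
Layer 1-26: 26 each from A, B, C = 26*3 = 78 chips; eligible A, B, C
Layer 27-114: 88 each from B, C = 88*2 = 176 chips; eligible B, C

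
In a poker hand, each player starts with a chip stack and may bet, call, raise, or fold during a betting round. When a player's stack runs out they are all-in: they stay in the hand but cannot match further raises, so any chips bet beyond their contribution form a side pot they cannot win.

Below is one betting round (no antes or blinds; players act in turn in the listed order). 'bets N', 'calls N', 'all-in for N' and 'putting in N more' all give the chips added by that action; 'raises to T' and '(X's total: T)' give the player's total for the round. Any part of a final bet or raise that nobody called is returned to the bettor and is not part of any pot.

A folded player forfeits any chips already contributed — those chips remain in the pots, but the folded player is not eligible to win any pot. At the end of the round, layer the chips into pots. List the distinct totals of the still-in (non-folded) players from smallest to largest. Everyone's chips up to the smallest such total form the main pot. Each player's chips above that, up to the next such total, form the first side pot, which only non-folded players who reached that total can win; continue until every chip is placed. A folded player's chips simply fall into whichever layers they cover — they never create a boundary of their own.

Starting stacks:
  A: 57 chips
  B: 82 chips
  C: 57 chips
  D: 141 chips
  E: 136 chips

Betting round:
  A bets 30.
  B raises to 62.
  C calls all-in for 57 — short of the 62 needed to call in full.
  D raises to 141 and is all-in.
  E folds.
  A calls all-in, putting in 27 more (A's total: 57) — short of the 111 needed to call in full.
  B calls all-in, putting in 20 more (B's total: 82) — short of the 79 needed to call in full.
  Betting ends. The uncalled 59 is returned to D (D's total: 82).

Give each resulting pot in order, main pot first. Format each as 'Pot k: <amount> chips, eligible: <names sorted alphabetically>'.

Contributions (after 59 returned to D): A=57, B=82, C=57, D=82
Folded: E
Pot levels (distinct totals of non-folded players): 57, 82
Layer 1-57: 57 each from A, B, C, D = 57*4 = 228 chips; eligible A, B, C, D
Layer 58-82: 25 each from B, D = 25*2 = 50 chips; eligible B, D

Pot 1: 228 chips, eligible: A, B, C, D
Pot 2: 50 chips, eligible: B, D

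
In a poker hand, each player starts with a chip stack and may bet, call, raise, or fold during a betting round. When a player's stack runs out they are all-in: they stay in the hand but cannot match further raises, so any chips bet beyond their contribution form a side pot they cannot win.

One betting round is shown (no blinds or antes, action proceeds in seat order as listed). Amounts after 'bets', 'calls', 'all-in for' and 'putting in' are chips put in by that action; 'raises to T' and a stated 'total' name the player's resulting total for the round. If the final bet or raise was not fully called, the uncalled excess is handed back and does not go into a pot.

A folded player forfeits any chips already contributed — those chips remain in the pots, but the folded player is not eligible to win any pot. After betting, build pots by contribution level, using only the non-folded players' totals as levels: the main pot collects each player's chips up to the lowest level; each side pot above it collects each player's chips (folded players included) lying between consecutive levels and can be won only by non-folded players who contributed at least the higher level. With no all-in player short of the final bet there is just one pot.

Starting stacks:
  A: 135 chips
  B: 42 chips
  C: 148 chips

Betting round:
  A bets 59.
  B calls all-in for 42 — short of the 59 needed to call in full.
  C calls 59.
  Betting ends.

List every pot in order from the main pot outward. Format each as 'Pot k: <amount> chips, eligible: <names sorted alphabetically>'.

Contributions: A=59, B=42, C=59
Pot levels (distinct totals of non-folded players): 42, 59
Layer 1-42: 42 each from A, B, C = 42*3 = 126 chips; eligible A, B, C
Layer 43-59: 17 each from A, C = 17*2 = 34 chips; eligible A, C

Pot 1: 126 chips, eligible: A, B, C
Pot 2: 34 chips, eligible: A, C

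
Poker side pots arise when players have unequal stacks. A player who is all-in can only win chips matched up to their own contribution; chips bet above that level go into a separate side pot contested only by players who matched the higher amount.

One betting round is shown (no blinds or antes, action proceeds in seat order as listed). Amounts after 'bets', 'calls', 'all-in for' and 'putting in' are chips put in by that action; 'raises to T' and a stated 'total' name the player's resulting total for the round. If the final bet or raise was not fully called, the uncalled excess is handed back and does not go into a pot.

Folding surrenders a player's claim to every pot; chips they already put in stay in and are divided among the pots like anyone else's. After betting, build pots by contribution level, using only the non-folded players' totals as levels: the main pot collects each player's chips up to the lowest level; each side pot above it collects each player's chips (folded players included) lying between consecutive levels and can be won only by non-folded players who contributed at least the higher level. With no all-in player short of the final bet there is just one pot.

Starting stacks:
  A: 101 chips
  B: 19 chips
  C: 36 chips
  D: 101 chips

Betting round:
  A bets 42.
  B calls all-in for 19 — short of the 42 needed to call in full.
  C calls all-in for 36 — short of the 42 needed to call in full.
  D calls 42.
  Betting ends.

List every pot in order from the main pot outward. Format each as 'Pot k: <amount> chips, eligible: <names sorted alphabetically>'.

Pot 1: 76 chips, eligible: A, B, C, D
Pot 2: 51 chips, eligible: A, C, D
Pot 3: 12 chips, eligible: A, D

Derivation:
Contributions: A=42, B=19, C=36, D=42
Pot levels (distinct totals of non-folded players): 19, 36, 42
Layer 1-19: 19 each from A, B, C, D = 19*4 = 76 chips; eligible A, B, C, D
Layer 20-36: 17 each from A, C, D = 17*3 = 51 chips; eligible A, C, D
Layer 37-42: 6 each from A, D = 6*2 = 12 chips; eligible A, D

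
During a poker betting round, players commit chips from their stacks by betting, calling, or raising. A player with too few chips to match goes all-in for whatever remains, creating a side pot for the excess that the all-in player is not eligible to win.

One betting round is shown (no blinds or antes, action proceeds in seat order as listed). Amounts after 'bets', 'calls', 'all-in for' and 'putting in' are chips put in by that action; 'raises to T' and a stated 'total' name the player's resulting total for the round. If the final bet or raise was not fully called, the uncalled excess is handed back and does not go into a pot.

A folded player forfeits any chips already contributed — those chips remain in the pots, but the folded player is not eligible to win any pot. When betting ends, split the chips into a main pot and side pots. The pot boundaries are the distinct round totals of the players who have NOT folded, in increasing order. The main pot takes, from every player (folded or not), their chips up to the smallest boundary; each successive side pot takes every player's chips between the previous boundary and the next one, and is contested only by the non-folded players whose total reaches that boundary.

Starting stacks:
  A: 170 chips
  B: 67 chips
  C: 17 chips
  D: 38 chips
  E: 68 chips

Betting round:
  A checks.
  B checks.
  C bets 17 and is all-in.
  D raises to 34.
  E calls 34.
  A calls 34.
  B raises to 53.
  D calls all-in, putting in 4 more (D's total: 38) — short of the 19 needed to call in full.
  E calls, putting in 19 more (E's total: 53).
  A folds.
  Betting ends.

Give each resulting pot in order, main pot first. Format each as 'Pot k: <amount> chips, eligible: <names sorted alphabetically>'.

Pot 1: 85 chips, eligible: B, C, D, E
Pot 2: 80 chips, eligible: B, D, E
Pot 3: 30 chips, eligible: B, E

Derivation:
Contributions: A=34, B=53, C=17, D=38, E=53
Folded: A
Pot levels (distinct totals of non-folded players): 17, 38, 53
Layer 1-17: 17 each from A, B, C, D, E = 17*5 = 85 chips; eligible B, C, D, E
Layer 18-38: A 17 + B 21 + D 21 + E 21 = 80 chips; eligible B, D, E
Layer 39-53: 15 each from B, E = 15*2 = 30 chips; eligible B, E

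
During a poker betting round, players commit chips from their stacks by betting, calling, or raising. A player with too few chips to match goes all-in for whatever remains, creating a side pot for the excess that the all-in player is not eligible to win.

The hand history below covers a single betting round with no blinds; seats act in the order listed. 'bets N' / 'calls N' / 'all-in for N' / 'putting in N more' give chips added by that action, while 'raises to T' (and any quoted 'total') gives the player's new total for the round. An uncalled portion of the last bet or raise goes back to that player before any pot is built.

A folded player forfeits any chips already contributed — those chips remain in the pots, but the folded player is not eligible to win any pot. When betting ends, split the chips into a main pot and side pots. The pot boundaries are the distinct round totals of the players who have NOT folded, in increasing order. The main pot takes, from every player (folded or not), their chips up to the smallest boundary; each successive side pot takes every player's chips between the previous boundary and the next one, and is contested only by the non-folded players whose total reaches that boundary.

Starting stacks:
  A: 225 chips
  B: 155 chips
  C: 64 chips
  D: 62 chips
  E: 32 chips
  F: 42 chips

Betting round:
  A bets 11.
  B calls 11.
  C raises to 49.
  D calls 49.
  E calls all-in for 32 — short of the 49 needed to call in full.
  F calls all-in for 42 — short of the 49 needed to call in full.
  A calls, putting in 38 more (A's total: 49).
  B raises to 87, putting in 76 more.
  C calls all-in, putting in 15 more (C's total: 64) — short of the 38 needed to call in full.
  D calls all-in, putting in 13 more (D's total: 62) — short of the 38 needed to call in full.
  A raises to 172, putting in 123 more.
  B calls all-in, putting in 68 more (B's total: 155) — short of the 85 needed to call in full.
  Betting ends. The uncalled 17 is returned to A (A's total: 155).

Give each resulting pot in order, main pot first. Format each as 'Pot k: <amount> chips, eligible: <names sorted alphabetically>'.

Pot 1: 192 chips, eligible: A, B, C, D, E, F
Pot 2: 50 chips, eligible: A, B, C, D, F
Pot 3: 80 chips, eligible: A, B, C, D
Pot 4: 6 chips, eligible: A, B, C
Pot 5: 182 chips, eligible: A, B

Derivation:
Contributions (after 17 returned to A): A=155, B=155, C=64, D=62, E=32, F=42
Pot levels (distinct totals of non-folded players): 32, 42, 62, 64, 155
Layer 1-32: 32 each from A, B, C, D, E, F = 32*6 = 192 chips; eligible A, B, C, D, E, F
Layer 33-42: 10 each from A, B, C, D, F = 10*5 = 50 chips; eligible A, B, C, D, F
Layer 43-62: 20 each from A, B, C, D = 20*4 = 80 chips; eligible A, B, C, D
Layer 63-64: 2 each from A, B, C = 2*3 = 6 chips; eligible A, B, C
Layer 65-155: 91 each from A, B = 91*2 = 182 chips; eligible A, B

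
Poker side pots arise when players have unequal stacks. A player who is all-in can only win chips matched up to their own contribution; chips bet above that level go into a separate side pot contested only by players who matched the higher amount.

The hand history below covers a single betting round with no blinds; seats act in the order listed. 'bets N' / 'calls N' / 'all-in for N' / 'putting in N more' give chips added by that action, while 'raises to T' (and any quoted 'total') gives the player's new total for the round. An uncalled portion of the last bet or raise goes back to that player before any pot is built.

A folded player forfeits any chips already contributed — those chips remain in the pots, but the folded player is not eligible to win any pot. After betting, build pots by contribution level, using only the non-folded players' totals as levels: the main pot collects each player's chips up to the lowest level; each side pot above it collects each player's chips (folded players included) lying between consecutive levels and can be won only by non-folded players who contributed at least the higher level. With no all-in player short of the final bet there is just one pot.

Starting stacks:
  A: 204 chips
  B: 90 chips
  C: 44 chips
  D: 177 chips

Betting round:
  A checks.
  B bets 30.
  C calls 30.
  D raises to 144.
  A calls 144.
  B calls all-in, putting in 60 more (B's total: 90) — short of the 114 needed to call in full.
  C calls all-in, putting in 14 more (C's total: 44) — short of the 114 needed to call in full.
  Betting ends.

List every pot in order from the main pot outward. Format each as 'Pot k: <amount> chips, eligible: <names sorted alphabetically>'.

Contributions: A=144, B=90, C=44, D=144
Pot levels (distinct totals of non-folded players): 44, 90, 144
Layer 1-44: 44 each from A, B, C, D = 44*4 = 176 chips; eligible A, B, C, D
Layer 45-90: 46 each from A, B, D = 46*3 = 138 chips; eligible A, B, D
Layer 91-144: 54 each from A, D = 54*2 = 108 chips; eligible A, D

Pot 1: 176 chips, eligible: A, B, C, D
Pot 2: 138 chips, eligible: A, B, D
Pot 3: 108 chips, eligible: A, D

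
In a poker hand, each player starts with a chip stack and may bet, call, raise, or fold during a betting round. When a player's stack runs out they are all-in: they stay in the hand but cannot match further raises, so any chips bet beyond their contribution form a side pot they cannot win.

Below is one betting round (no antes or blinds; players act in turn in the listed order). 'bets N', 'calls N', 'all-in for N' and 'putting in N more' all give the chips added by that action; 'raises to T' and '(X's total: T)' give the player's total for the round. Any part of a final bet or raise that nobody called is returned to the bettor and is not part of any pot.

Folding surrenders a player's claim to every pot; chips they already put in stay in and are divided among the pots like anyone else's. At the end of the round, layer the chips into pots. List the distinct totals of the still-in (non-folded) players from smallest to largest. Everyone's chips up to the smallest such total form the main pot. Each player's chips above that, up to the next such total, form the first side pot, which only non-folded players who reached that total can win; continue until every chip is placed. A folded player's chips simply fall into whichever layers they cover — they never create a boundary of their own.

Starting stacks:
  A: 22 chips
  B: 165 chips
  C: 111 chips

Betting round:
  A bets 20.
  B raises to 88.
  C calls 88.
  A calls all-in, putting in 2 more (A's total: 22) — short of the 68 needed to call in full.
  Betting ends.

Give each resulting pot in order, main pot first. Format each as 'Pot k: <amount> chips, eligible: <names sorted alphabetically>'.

Pot 1: 66 chips, eligible: A, B, C
Pot 2: 132 chips, eligible: B, C

Derivation:
Contributions: A=22, B=88, C=88
Pot levels (distinct totals of non-folded players): 22, 88
Layer 1-22: 22 each from A, B, C = 22*3 = 66 chips; eligible A, B, C
Layer 23-88: 66 each from B, C = 66*2 = 132 chips; eligible B, C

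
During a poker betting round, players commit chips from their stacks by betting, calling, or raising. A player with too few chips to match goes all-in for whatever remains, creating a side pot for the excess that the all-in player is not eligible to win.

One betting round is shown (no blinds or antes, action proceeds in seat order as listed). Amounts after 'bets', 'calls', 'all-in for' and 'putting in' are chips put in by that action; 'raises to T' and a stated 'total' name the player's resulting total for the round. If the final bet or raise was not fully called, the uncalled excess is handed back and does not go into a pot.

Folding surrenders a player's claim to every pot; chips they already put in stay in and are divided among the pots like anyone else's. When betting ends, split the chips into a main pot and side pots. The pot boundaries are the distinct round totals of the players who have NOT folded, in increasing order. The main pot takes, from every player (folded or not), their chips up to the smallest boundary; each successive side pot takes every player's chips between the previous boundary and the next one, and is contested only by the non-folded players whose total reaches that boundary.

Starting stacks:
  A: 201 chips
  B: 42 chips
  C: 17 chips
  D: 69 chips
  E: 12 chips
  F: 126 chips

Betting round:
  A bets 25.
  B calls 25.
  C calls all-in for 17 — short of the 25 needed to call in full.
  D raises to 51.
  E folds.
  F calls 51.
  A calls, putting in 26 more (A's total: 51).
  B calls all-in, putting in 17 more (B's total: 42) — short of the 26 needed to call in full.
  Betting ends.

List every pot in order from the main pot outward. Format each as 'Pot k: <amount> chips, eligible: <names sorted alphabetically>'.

Pot 1: 85 chips, eligible: A, B, C, D, F
Pot 2: 100 chips, eligible: A, B, D, F
Pot 3: 27 chips, eligible: A, D, F

Derivation:
Contributions: A=51, B=42, C=17, D=51, F=51
Folded: E
Pot levels (distinct totals of non-folded players): 17, 42, 51
Layer 1-17: 17 each from A, B, C, D, F = 17*5 = 85 chips; eligible A, B, C, D, F
Layer 18-42: 25 each from A, B, D, F = 25*4 = 100 chips; eligible A, B, D, F
Layer 43-51: 9 each from A, D, F = 9*3 = 27 chips; eligible A, D, F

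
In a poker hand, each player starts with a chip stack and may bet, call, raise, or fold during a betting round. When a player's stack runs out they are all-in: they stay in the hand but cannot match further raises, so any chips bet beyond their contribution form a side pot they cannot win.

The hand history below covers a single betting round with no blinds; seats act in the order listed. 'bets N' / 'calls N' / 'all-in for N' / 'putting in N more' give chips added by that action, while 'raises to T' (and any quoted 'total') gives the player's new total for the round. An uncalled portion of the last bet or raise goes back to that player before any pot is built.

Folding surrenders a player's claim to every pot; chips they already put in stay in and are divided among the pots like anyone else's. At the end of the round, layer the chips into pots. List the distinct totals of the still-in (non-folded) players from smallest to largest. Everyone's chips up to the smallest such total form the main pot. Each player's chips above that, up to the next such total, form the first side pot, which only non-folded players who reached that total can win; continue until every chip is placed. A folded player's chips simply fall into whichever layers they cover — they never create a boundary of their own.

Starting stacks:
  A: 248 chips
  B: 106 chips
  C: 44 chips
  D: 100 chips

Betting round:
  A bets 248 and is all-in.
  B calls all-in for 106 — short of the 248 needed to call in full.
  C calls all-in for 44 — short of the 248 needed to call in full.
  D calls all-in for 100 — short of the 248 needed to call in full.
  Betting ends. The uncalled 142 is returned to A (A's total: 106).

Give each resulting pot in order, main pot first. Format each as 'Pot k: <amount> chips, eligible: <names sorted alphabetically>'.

Contributions (after 142 returned to A): A=106, B=106, C=44, D=100
Pot levels (distinct totals of non-folded players): 44, 100, 106
Layer 1-44: 44 each from A, B, C, D = 44*4 = 176 chips; eligible A, B, C, D
Layer 45-100: 56 each from A, B, D = 56*3 = 168 chips; eligible A, B, D
Layer 101-106: 6 each from A, B = 6*2 = 12 chips; eligible A, B

Pot 1: 176 chips, eligible: A, B, C, D
Pot 2: 168 chips, eligible: A, B, D
Pot 3: 12 chips, eligible: A, B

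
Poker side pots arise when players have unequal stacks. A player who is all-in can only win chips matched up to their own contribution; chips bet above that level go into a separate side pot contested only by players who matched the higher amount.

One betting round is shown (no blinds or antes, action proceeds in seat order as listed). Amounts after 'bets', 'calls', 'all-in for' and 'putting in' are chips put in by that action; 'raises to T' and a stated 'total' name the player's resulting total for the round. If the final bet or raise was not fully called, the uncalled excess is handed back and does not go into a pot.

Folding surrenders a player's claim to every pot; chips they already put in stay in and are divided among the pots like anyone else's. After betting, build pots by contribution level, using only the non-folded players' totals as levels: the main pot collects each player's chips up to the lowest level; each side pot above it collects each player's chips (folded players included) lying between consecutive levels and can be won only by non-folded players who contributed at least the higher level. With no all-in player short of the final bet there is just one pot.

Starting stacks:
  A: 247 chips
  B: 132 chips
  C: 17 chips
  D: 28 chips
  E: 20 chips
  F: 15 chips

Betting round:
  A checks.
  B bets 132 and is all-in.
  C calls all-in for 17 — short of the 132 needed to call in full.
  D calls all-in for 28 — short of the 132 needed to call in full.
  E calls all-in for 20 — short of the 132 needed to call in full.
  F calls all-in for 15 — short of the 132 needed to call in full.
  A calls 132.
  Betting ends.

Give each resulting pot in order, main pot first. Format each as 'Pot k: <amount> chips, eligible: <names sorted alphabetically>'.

Pot 1: 90 chips, eligible: A, B, C, D, E, F
Pot 2: 10 chips, eligible: A, B, C, D, E
Pot 3: 12 chips, eligible: A, B, D, E
Pot 4: 24 chips, eligible: A, B, D
Pot 5: 208 chips, eligible: A, B

Derivation:
Contributions: A=132, B=132, C=17, D=28, E=20, F=15
Pot levels (distinct totals of non-folded players): 15, 17, 20, 28, 132
Layer 1-15: 15 each from A, B, C, D, E, F = 15*6 = 90 chips; eligible A, B, C, D, E, F
Layer 16-17: 2 each from A, B, C, D, E = 2*5 = 10 chips; eligible A, B, C, D, E
Layer 18-20: 3 each from A, B, D, E = 3*4 = 12 chips; eligible A, B, D, E
Layer 21-28: 8 each from A, B, D = 8*3 = 24 chips; eligible A, B, D
Layer 29-132: 104 each from A, B = 104*2 = 208 chips; eligible A, B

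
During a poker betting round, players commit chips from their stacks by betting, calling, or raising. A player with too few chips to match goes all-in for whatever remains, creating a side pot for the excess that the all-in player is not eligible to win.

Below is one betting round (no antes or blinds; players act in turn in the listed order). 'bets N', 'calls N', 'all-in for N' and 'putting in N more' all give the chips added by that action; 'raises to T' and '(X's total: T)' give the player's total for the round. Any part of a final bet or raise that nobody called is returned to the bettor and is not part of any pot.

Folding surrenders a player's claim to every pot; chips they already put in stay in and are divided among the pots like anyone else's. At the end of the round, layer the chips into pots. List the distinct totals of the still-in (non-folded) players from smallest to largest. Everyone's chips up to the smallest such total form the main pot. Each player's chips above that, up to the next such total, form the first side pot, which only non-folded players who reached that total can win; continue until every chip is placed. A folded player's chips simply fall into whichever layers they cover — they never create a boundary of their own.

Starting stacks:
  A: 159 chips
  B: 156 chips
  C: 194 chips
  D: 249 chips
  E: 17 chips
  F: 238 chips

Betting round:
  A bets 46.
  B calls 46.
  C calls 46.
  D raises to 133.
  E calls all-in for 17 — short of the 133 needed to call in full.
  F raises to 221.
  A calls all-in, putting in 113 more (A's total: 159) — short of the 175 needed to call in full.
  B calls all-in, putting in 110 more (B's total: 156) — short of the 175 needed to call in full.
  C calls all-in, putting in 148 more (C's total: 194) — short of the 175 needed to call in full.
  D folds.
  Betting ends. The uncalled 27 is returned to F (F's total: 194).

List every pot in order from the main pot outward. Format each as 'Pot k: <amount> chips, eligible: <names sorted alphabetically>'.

Pot 1: 102 chips, eligible: A, B, C, E, F
Pot 2: 672 chips, eligible: A, B, C, F
Pot 3: 9 chips, eligible: A, C, F
Pot 4: 70 chips, eligible: C, F

Derivation:
Contributions (after 27 returned to F): A=159, B=156, C=194, D=133, E=17, F=194
Folded: D
Pot levels (distinct totals of non-folded players): 17, 156, 159, 194
Layer 1-17: 17 each from A, B, C, D, E, F = 17*6 = 102 chips; eligible A, B, C, E, F
Layer 18-156: A 139 + B 139 + C 139 + D 116 + F 139 = 672 chips; eligible A, B, C, F
Layer 157-159: 3 each from A, C, F = 3*3 = 9 chips; eligible A, C, F
Layer 160-194: 35 each from C, F = 35*2 = 70 chips; eligible C, F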